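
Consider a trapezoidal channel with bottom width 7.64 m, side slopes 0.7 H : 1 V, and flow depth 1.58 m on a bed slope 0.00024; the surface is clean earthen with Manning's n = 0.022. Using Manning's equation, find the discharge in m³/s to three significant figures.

A = (b + z·y)·y = (7.64 + 0.7×1.58)×1.58 = 13.82 m²
P = b + 2y√(1+z²) = 7.64 + 2×1.58×√(1+0.7²) = 11.50 m
R = A/P = 13.82/11.50 = 1.202 m
Q = (1/n)·A·R^(2/3)·S^(1/2) = (1/0.022) × 13.82 × 1.202^(2/3) × 0.00024^(1/2) = 11.00 m³/s

11.0 m³/s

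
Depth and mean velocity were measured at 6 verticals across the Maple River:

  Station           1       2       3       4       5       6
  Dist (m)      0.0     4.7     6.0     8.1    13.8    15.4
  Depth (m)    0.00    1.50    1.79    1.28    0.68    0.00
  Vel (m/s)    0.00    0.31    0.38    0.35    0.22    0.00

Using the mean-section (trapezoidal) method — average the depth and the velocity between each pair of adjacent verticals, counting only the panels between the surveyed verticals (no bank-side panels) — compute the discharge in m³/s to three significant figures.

4.11 m³/s

Panel 1-2: Δb = 4.7 m, d̄ = (0.00+1.50)/2 = 0.75, v̄ = (0.00+0.31)/2 = 0.155 → q = 4.7×0.75×0.155 = 0.5464 m³/s
Panel 2-3: Δb = 1.3 m, d̄ = (1.50+1.79)/2 = 1.645, v̄ = (0.31+0.38)/2 = 0.345 → q = 1.3×1.645×0.345 = 0.7378 m³/s
Panel 3-4: Δb = 2.1 m, d̄ = (1.79+1.28)/2 = 1.535, v̄ = (0.38+0.35)/2 = 0.365 → q = 2.1×1.535×0.365 = 1.177 m³/s
Panel 4-5: Δb = 5.7 m, d̄ = (1.28+0.68)/2 = 0.98, v̄ = (0.35+0.22)/2 = 0.285 → q = 5.7×0.98×0.285 = 1.592 m³/s
Panel 5-6: Δb = 1.6 m, d̄ = (0.68+0.00)/2 = 0.34, v̄ = (0.22+0.00)/2 = 0.11 → q = 1.6×0.34×0.11 = 0.05984 m³/s
Q = Σ q = 4.113 m³/s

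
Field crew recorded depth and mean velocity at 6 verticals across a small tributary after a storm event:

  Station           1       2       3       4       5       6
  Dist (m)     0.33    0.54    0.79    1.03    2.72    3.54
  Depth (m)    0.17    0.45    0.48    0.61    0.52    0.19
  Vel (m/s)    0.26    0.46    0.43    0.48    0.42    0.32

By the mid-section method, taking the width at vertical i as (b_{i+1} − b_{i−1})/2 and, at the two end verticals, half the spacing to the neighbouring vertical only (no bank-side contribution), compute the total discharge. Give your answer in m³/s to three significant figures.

0.684 m³/s

w_1 = (0.54 − 0.33)/2 = 0.105 m; q_1 = 0.26 × 0.17 × 0.105 = 0.004641 m³/s
w_2 = (0.79 − 0.33)/2 = 0.23 m; q_2 = 0.46 × 0.45 × 0.23 = 0.04761 m³/s
w_3 = (1.03 − 0.54)/2 = 0.245 m; q_3 = 0.43 × 0.48 × 0.245 = 0.05057 m³/s
w_4 = (2.72 − 0.79)/2 = 0.965 m; q_4 = 0.48 × 0.61 × 0.965 = 0.2826 m³/s
w_5 = (3.54 − 1.03)/2 = 1.255 m; q_5 = 0.42 × 0.52 × 1.255 = 0.2741 m³/s
w_6 = (3.54 − 2.72)/2 = 0.41 m; q_6 = 0.32 × 0.19 × 0.41 = 0.02493 m³/s
Q = Σ qᵢ = 0.6844 m³/s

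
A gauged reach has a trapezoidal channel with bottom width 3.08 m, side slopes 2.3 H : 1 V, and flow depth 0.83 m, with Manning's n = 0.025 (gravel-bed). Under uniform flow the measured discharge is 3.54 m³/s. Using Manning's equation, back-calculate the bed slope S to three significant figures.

A = (b + z·y)·y = (3.08 + 2.3×0.83)×0.83 = 4.141 m²
P = b + 2y√(1+z²) = 3.08 + 2×0.83×√(1+2.3²) = 7.243 m
R = A/P = 4.141/7.243 = 0.5717 m
S = (Q·n / (1·A·R^(2/3)))² = (3.54×0.025 / (1×4.141×0.6888))² = 0.0009627

0.000963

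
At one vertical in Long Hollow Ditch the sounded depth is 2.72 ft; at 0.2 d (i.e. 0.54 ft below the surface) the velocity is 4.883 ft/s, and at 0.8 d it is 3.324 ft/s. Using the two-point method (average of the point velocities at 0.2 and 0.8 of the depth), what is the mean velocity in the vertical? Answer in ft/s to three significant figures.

v̄ = (4.883 + 3.324) / 2 = 4.104 ft/s

4.10 ft/s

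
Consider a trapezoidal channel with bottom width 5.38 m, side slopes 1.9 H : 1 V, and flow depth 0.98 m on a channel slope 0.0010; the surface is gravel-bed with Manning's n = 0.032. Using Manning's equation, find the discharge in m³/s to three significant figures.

A = (b + z·y)·y = (5.38 + 1.9×0.98)×0.98 = 7.097 m²
P = b + 2y√(1+z²) = 5.38 + 2×0.98×√(1+1.9²) = 9.588 m
R = A/P = 7.097/9.588 = 0.7402 m
Q = (1/n)·A·R^(2/3)·S^(1/2) = (1/0.032) × 7.097 × 0.7402^(2/3) × 0.0010^(1/2) = 5.739 m³/s

5.74 m³/s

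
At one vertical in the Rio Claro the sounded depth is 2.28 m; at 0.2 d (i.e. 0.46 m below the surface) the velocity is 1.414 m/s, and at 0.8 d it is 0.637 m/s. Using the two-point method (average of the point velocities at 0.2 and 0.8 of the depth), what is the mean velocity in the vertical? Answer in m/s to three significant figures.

1.03 m/s

v̄ = (1.414 + 0.637) / 2 = 1.026 m/s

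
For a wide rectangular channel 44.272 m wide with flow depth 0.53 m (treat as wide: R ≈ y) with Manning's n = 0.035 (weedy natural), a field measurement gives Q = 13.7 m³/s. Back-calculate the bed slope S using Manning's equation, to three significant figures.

0.000974

A = b·y = 44.272 × 0.53 = 23.46 m²
Wide channel: R ≈ y = 0.53 m
S = (Q·n / (1·A·R^(2/3)))² = (13.7×0.035 / (1×23.46×0.6549))² = 0.0009736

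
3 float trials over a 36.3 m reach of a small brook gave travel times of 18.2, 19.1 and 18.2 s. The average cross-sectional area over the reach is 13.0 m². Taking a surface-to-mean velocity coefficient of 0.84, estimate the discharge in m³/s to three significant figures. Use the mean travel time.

t̄ = (18.2 + 19.1 + 18.2) / 3 = 18.5 s
v_surface = L / t̄ = 36.3 / 18.5 = 1.962 m/s
v_mean = 0.84 × 1.962 = 1.648 m/s
Q = A × v_mean = 13.0 × 1.648 = 21.43 m³/s

21.4 m³/s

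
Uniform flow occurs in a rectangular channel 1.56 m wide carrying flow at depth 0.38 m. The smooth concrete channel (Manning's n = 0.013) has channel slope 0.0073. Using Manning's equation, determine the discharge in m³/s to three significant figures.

A = b·y = 1.56 × 0.38 = 0.5928 m²
P = b + 2y = 1.56 + 2×0.38 = 2.320 m
R = A/P = 0.5928/2.320 = 0.2555 m
Q = (1/n)·A·R^(2/3)·S^(1/2) = (1/0.013) × 0.5928 × 0.2555^(2/3) × 0.0073^(1/2) = 1.569 m³/s

1.57 m³/s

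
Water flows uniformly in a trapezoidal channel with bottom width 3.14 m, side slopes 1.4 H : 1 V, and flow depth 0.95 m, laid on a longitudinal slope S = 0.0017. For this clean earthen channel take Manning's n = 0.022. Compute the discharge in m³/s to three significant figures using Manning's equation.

A = (b + z·y)·y = (3.14 + 1.4×0.95)×0.95 = 4.247 m²
P = b + 2y√(1+z²) = 3.14 + 2×0.95×√(1+1.4²) = 6.409 m
R = A/P = 4.247/6.409 = 0.6626 m
Q = (1/n)·A·R^(2/3)·S^(1/2) = (1/0.022) × 4.247 × 0.6626^(2/3) × 0.0017^(1/2) = 6.049 m³/s

6.05 m³/s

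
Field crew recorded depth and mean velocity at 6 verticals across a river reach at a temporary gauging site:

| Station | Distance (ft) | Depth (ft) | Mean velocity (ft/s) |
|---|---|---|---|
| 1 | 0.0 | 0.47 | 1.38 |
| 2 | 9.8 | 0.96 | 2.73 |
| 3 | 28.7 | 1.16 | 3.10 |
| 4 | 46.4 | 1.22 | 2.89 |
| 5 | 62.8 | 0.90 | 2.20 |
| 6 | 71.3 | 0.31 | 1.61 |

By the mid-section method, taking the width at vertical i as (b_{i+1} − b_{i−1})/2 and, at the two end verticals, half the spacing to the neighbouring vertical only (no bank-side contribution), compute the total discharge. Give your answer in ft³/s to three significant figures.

w_1 = (9.8 − 0.0)/2 = 4.9 ft; q_1 = 1.38 × 0.47 × 4.9 = 3.178 ft³/s
w_2 = (28.7 − 0.0)/2 = 14.35 ft; q_2 = 2.73 × 0.96 × 14.35 = 37.61 ft³/s
w_3 = (46.4 − 9.8)/2 = 18.3 ft; q_3 = 3.10 × 1.16 × 18.3 = 65.81 ft³/s
w_4 = (62.8 − 28.7)/2 = 17.05 ft; q_4 = 2.89 × 1.22 × 17.05 = 60.11 ft³/s
w_5 = (71.3 − 46.4)/2 = 12.45 ft; q_5 = 2.20 × 0.90 × 12.45 = 24.65 ft³/s
w_6 = (71.3 − 62.8)/2 = 4.25 ft; q_6 = 1.61 × 0.31 × 4.25 = 2.121 ft³/s
Q = Σ qᵢ = 193.5 ft³/s

193 ft³/s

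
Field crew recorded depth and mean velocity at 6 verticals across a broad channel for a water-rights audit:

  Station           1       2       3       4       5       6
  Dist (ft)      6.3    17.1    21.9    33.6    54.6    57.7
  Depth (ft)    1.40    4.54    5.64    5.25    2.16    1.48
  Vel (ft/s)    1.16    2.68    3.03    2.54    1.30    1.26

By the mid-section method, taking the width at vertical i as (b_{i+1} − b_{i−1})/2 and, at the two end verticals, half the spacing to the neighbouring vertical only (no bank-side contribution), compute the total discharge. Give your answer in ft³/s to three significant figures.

499 ft³/s

w_1 = (17.1 − 6.3)/2 = 5.4 ft; q_1 = 1.16 × 1.40 × 5.4 = 8.770 ft³/s
w_2 = (21.9 − 6.3)/2 = 7.8 ft; q_2 = 2.68 × 4.54 × 7.8 = 94.90 ft³/s
w_3 = (33.6 − 17.1)/2 = 8.25 ft; q_3 = 3.03 × 5.64 × 8.25 = 141.0 ft³/s
w_4 = (54.6 − 21.9)/2 = 16.35 ft; q_4 = 2.54 × 5.25 × 16.35 = 218.0 ft³/s
w_5 = (57.7 − 33.6)/2 = 12.05 ft; q_5 = 1.30 × 2.16 × 12.05 = 33.84 ft³/s
w_6 = (57.7 − 54.6)/2 = 1.55 ft; q_6 = 1.26 × 1.48 × 1.55 = 2.890 ft³/s
Q = Σ qᵢ = 499.4 ft³/s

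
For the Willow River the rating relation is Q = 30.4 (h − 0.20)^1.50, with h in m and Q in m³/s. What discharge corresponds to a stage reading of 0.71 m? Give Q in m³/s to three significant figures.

Q = 30.4 × (0.71 − 0.20)^1.50 = 30.4 × 0.51^1.50 = 11.07 m³/s

11.1 m³/s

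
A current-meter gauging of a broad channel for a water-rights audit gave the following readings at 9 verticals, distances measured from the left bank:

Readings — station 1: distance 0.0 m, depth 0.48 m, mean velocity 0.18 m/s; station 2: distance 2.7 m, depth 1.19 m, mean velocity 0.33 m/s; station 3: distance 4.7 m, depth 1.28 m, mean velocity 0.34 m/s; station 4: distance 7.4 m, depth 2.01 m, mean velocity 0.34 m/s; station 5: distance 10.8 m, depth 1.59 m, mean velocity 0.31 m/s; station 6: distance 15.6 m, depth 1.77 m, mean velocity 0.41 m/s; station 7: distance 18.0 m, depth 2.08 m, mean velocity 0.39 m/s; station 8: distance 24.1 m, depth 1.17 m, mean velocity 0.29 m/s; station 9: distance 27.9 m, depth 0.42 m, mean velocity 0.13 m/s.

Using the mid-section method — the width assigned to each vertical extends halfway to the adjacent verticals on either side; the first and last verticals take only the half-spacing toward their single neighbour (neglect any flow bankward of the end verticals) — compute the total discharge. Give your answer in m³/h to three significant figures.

50400 m³/h

w_1 = (2.7 − 0.0)/2 = 1.35 m; q_1 = 0.18 × 0.48 × 1.35 = 0.1166 m³/s
w_2 = (4.7 − 0.0)/2 = 2.35 m; q_2 = 0.33 × 1.19 × 2.35 = 0.9228 m³/s
w_3 = (7.4 − 2.7)/2 = 2.35 m; q_3 = 0.34 × 1.28 × 2.35 = 1.023 m³/s
w_4 = (10.8 − 4.7)/2 = 3.05 m; q_4 = 0.34 × 2.01 × 3.05 = 2.084 m³/s
w_5 = (15.6 − 7.4)/2 = 4.1 m; q_5 = 0.31 × 1.59 × 4.1 = 2.021 m³/s
w_6 = (18.0 − 10.8)/2 = 3.6 m; q_6 = 0.41 × 1.77 × 3.6 = 2.613 m³/s
w_7 = (24.1 − 15.6)/2 = 4.25 m; q_7 = 0.39 × 2.08 × 4.25 = 3.448 m³/s
w_8 = (27.9 − 18.0)/2 = 4.95 m; q_8 = 0.29 × 1.17 × 4.95 = 1.680 m³/s
w_9 = (27.9 − 24.1)/2 = 1.9 m; q_9 = 0.13 × 0.42 × 1.9 = 0.1037 m³/s
Q = Σ qᵢ = 14.01 m³/s
= 14.01 × 3600 = 50440 m³/h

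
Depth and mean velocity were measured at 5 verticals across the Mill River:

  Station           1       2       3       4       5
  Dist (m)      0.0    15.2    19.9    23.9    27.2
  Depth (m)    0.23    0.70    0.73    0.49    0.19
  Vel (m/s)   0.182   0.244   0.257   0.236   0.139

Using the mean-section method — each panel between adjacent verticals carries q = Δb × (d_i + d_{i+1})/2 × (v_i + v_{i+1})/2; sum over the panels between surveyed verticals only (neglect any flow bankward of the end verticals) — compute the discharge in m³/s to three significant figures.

Panel 1-2: Δb = 15.2 m, d̄ = (0.23+0.70)/2 = 0.465, v̄ = (0.182+0.244)/2 = 0.213 → q = 15.2×0.465×0.213 = 1.505 m³/s
Panel 2-3: Δb = 4.7 m, d̄ = (0.70+0.73)/2 = 0.715, v̄ = (0.244+0.257)/2 = 0.2505 → q = 4.7×0.715×0.2505 = 0.8418 m³/s
Panel 3-4: Δb = 4 m, d̄ = (0.73+0.49)/2 = 0.61, v̄ = (0.257+0.236)/2 = 0.2465 → q = 4×0.61×0.2465 = 0.6015 m³/s
Panel 4-5: Δb = 3.3 m, d̄ = (0.49+0.19)/2 = 0.34, v̄ = (0.236+0.139)/2 = 0.1875 → q = 3.3×0.34×0.1875 = 0.2104 m³/s
Q = Σ q = 3.159 m³/s

3.16 m³/s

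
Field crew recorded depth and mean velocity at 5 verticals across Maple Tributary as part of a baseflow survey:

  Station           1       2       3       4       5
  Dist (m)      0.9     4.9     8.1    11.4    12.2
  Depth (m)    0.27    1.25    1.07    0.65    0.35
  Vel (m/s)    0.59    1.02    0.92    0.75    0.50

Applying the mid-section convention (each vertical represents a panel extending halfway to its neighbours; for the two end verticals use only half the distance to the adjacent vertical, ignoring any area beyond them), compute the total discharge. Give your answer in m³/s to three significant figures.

9.18 m³/s

w_1 = (4.9 − 0.9)/2 = 2 m; q_1 = 0.59 × 0.27 × 2 = 0.3186 m³/s
w_2 = (8.1 − 0.9)/2 = 3.6 m; q_2 = 1.02 × 1.25 × 3.6 = 4.590 m³/s
w_3 = (11.4 − 4.9)/2 = 3.25 m; q_3 = 0.92 × 1.07 × 3.25 = 3.199 m³/s
w_4 = (12.2 − 8.1)/2 = 2.05 m; q_4 = 0.75 × 0.65 × 2.05 = 0.9994 m³/s
w_5 = (12.2 − 11.4)/2 = 0.4 m; q_5 = 0.50 × 0.35 × 0.4 = 0.07000 m³/s
Q = Σ qᵢ = 9.177 m³/s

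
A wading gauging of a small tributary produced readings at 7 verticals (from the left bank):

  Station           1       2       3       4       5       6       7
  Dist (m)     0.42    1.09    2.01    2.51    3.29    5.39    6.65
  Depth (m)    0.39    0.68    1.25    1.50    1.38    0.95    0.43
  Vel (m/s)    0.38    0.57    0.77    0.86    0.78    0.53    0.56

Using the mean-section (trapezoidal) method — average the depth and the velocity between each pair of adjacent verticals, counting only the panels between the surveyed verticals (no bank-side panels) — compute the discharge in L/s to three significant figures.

Panel 1-2: Δb = 0.67 m, d̄ = (0.39+0.68)/2 = 0.535, v̄ = (0.38+0.57)/2 = 0.475 → q = 0.67×0.535×0.475 = 0.1703 m³/s
Panel 2-3: Δb = 0.92 m, d̄ = (0.68+1.25)/2 = 0.965, v̄ = (0.57+0.77)/2 = 0.67 → q = 0.92×0.965×0.67 = 0.5948 m³/s
Panel 3-4: Δb = 0.5 m, d̄ = (1.25+1.50)/2 = 1.375, v̄ = (0.77+0.86)/2 = 0.815 → q = 0.5×1.375×0.815 = 0.5603 m³/s
Panel 4-5: Δb = 0.78 m, d̄ = (1.50+1.38)/2 = 1.44, v̄ = (0.86+0.78)/2 = 0.82 → q = 0.78×1.44×0.82 = 0.9210 m³/s
Panel 5-6: Δb = 2.1 m, d̄ = (1.38+0.95)/2 = 1.165, v̄ = (0.78+0.53)/2 = 0.655 → q = 2.1×1.165×0.655 = 1.602 m³/s
Panel 6-7: Δb = 1.26 m, d̄ = (0.95+0.43)/2 = 0.69, v̄ = (0.53+0.56)/2 = 0.545 → q = 1.26×0.69×0.545 = 0.4738 m³/s
Q = Σ q = 4.323 m³/s
= 4.323 × 1000 = 4323 L/s

4320 L/s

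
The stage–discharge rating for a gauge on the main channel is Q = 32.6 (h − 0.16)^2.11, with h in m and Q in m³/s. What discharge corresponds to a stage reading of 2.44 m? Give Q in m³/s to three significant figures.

186 m³/s

Q = 32.6 × (2.44 − 0.16)^2.11 = 32.6 × 2.28^2.11 = 185.5 m³/s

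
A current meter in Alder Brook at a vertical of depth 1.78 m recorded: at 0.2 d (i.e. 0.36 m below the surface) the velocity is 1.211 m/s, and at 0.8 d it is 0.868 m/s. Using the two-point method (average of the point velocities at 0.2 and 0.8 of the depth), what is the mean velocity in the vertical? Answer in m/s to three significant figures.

1.04 m/s

v̄ = (1.211 + 0.868) / 2 = 1.040 m/s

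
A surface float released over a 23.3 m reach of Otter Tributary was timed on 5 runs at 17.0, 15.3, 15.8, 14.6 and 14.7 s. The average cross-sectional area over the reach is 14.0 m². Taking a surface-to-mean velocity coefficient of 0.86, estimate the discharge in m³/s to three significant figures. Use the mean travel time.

t̄ = (17.0 + 15.3 + 15.8 + 14.6 + 14.7) / 5 = 15.48 s
v_surface = L / t̄ = 23.3 / 15.48 = 1.505 m/s
v_mean = 0.86 × 1.505 = 1.294 m/s
Q = A × v_mean = 14.0 × 1.294 = 18.12 m³/s

18.1 m³/s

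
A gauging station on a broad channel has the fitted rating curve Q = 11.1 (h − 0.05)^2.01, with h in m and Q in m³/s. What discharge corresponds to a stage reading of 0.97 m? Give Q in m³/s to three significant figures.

9.39 m³/s

Q = 11.1 × (0.97 − 0.05)^2.01 = 11.1 × 0.92^2.01 = 9.387 m³/s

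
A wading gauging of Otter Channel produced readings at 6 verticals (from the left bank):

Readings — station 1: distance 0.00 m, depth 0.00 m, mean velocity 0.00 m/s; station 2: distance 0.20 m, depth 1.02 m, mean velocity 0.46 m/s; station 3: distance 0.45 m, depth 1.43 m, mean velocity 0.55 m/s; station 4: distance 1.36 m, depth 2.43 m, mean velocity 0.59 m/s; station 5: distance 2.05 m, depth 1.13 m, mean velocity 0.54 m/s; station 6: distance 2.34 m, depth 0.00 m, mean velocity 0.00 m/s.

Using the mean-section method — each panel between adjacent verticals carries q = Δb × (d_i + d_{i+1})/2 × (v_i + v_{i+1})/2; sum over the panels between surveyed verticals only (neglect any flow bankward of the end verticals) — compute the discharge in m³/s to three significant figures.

Panel 1-2: Δb = 0.2 m, d̄ = (0.00+1.02)/2 = 0.51, v̄ = (0.00+0.46)/2 = 0.23 → q = 0.2×0.51×0.23 = 0.02346 m³/s
Panel 2-3: Δb = 0.25 m, d̄ = (1.02+1.43)/2 = 1.225, v̄ = (0.46+0.55)/2 = 0.505 → q = 0.25×1.225×0.505 = 0.1547 m³/s
Panel 3-4: Δb = 0.91 m, d̄ = (1.43+2.43)/2 = 1.93, v̄ = (0.55+0.59)/2 = 0.57 → q = 0.91×1.93×0.57 = 1.001 m³/s
Panel 4-5: Δb = 0.69 m, d̄ = (2.43+1.13)/2 = 1.78, v̄ = (0.59+0.54)/2 = 0.565 → q = 0.69×1.78×0.565 = 0.6939 m³/s
Panel 5-6: Δb = 0.29 m, d̄ = (1.13+0.00)/2 = 0.565, v̄ = (0.54+0.00)/2 = 0.27 → q = 0.29×0.565×0.27 = 0.04424 m³/s
Q = Σ q = 1.917 m³/s

1.92 m³/s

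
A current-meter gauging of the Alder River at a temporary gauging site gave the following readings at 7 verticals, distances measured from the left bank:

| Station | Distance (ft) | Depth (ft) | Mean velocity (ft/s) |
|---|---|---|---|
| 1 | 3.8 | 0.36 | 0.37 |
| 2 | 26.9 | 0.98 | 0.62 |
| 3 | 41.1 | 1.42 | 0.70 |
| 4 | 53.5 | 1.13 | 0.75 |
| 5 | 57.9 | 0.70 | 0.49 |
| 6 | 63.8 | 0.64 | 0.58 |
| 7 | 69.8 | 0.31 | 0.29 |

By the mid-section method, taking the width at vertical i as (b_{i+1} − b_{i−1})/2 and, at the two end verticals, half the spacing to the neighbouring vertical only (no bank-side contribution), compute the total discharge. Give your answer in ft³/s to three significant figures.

37.5 ft³/s

w_1 = (26.9 − 3.8)/2 = 11.55 ft; q_1 = 0.37 × 0.36 × 11.55 = 1.538 ft³/s
w_2 = (41.1 − 3.8)/2 = 18.65 ft; q_2 = 0.62 × 0.98 × 18.65 = 11.33 ft³/s
w_3 = (53.5 − 26.9)/2 = 13.3 ft; q_3 = 0.70 × 1.42 × 13.3 = 13.22 ft³/s
w_4 = (57.9 − 41.1)/2 = 8.4 ft; q_4 = 0.75 × 1.13 × 8.4 = 7.119 ft³/s
w_5 = (63.8 − 53.5)/2 = 5.15 ft; q_5 = 0.49 × 0.70 × 5.15 = 1.766 ft³/s
w_6 = (69.8 − 57.9)/2 = 5.95 ft; q_6 = 0.58 × 0.64 × 5.95 = 2.209 ft³/s
w_7 = (69.8 − 63.8)/2 = 3 ft; q_7 = 0.29 × 0.31 × 3 = 0.2697 ft³/s
Q = Σ qᵢ = 37.45 ft³/s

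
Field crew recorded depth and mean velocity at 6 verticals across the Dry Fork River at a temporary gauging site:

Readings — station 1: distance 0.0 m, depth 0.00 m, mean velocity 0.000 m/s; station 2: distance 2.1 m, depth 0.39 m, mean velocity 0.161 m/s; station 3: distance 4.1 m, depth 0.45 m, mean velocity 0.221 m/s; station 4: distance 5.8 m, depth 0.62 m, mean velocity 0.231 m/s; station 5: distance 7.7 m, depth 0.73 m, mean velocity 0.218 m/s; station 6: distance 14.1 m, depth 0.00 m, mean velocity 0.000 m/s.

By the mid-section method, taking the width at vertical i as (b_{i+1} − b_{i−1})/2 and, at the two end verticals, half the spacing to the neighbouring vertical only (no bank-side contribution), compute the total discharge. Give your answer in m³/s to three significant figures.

1.23 m³/s

w_2 = (4.1 − 0.0)/2 = 2.05 m; q_2 = 0.161 × 0.39 × 2.05 = 0.1287 m³/s
w_3 = (5.8 − 2.1)/2 = 1.85 m; q_3 = 0.221 × 0.45 × 1.85 = 0.1840 m³/s
w_4 = (7.7 − 4.1)/2 = 1.8 m; q_4 = 0.231 × 0.62 × 1.8 = 0.2578 m³/s
w_5 = (14.1 − 5.8)/2 = 4.15 m; q_5 = 0.218 × 0.73 × 4.15 = 0.6604 m³/s
Stations 1, 6 contribute zero (depth or velocity is 0).
Q = Σ qᵢ = 1.231 m³/s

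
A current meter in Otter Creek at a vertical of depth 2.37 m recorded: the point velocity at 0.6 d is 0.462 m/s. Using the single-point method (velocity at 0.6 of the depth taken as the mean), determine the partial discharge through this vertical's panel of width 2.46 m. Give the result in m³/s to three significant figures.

2.69 m³/s

v̄ = v₀.₆ = 0.462 m/s
q = v̄ × d × w = 0.4620 × 2.37 × 2.46 = 2.694 m³/s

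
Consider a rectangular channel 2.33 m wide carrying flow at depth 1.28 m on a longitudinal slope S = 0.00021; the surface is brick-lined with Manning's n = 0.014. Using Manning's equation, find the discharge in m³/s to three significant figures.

2.22 m³/s

A = b·y = 2.33 × 1.28 = 2.982 m²
P = b + 2y = 2.33 + 2×1.28 = 4.890 m
R = A/P = 2.982/4.890 = 0.6099 m
Q = (1/n)·A·R^(2/3)·S^(1/2) = (1/0.014) × 2.982 × 0.6099^(2/3) × 0.00021^(1/2) = 2.220 m³/s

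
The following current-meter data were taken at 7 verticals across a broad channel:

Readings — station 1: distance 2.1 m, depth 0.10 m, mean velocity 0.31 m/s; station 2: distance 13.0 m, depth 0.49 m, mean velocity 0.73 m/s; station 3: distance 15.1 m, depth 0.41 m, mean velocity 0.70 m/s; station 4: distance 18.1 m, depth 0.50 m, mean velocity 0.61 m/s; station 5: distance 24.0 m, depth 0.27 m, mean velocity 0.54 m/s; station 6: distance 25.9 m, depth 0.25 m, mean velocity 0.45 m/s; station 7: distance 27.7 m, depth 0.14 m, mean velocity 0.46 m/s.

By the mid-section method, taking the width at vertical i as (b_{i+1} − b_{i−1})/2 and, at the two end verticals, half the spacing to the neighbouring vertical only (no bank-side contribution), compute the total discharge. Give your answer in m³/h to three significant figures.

w_1 = (13.0 − 2.1)/2 = 5.45 m; q_1 = 0.31 × 0.10 × 5.45 = 0.1690 m³/s
w_2 = (15.1 − 2.1)/2 = 6.5 m; q_2 = 0.73 × 0.49 × 6.5 = 2.325 m³/s
w_3 = (18.1 − 13.0)/2 = 2.55 m; q_3 = 0.70 × 0.41 × 2.55 = 0.7319 m³/s
w_4 = (24.0 − 15.1)/2 = 4.45 m; q_4 = 0.61 × 0.50 × 4.45 = 1.357 m³/s
w_5 = (25.9 − 18.1)/2 = 3.9 m; q_5 = 0.54 × 0.27 × 3.9 = 0.5686 m³/s
w_6 = (27.7 − 24.0)/2 = 1.85 m; q_6 = 0.45 × 0.25 × 1.85 = 0.2081 m³/s
w_7 = (27.7 − 25.9)/2 = 0.9 m; q_7 = 0.46 × 0.14 × 0.9 = 0.05796 m³/s
Q = Σ qᵢ = 5.418 m³/s
= 5.418 × 3600 = 19500 m³/h

19500 m³/h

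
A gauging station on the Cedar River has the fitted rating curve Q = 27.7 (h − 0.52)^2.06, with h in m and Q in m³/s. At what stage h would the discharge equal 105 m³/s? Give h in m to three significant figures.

2.43 m

h − h₀ = (Q/C)^(1/b) = (105/27.7)^(1/2.06) = 1.910 m
h = 0.52 + 1.910 = 2.430 m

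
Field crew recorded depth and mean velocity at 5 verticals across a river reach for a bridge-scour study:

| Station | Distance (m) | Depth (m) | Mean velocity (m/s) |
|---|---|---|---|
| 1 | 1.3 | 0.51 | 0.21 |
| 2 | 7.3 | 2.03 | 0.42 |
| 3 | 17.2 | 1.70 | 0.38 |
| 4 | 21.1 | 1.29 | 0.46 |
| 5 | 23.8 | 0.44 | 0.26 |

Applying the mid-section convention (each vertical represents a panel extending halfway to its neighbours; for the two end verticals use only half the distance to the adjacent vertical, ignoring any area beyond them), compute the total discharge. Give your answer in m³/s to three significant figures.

w_1 = (7.3 − 1.3)/2 = 3 m; q_1 = 0.21 × 0.51 × 3 = 0.3213 m³/s
w_2 = (17.2 − 1.3)/2 = 7.95 m; q_2 = 0.42 × 2.03 × 7.95 = 6.778 m³/s
w_3 = (21.1 − 7.3)/2 = 6.9 m; q_3 = 0.38 × 1.70 × 6.9 = 4.457 m³/s
w_4 = (23.8 − 17.2)/2 = 3.3 m; q_4 = 0.46 × 1.29 × 3.3 = 1.958 m³/s
w_5 = (23.8 − 21.1)/2 = 1.35 m; q_5 = 0.26 × 0.44 × 1.35 = 0.1544 m³/s
Q = Σ qᵢ = 13.67 m³/s

13.7 m³/s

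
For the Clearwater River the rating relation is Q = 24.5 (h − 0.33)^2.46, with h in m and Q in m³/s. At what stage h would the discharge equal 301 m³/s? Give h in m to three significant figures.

3.10 m

h − h₀ = (Q/C)^(1/b) = (301/24.5)^(1/2.46) = 2.772 m
h = 0.33 + 2.772 = 3.102 m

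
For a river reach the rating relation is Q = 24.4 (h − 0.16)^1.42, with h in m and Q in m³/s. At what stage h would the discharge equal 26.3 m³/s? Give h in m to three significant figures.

h − h₀ = (Q/C)^(1/b) = (26.3/24.4)^(1/1.42) = 1.054 m
h = 0.16 + 1.054 = 1.214 m

1.21 m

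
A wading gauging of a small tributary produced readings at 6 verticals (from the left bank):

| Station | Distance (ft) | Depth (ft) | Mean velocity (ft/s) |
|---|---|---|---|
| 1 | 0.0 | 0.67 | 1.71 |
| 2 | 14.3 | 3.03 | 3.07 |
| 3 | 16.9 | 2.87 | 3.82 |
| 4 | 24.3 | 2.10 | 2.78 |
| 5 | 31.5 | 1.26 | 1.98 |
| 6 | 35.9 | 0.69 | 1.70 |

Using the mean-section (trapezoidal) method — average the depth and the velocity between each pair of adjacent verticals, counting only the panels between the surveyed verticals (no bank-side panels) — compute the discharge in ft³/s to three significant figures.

Panel 1-2: Δb = 14.3 ft, d̄ = (0.67+3.03)/2 = 1.85, v̄ = (1.71+3.07)/2 = 2.39 → q = 14.3×1.85×2.39 = 63.23 ft³/s
Panel 2-3: Δb = 2.6 ft, d̄ = (3.03+2.87)/2 = 2.95, v̄ = (3.07+3.82)/2 = 3.445 → q = 2.6×2.95×3.445 = 26.42 ft³/s
Panel 3-4: Δb = 7.4 ft, d̄ = (2.87+2.10)/2 = 2.485, v̄ = (3.82+2.78)/2 = 3.3 → q = 7.4×2.485×3.3 = 60.68 ft³/s
Panel 4-5: Δb = 7.2 ft, d̄ = (2.10+1.26)/2 = 1.68, v̄ = (2.78+1.98)/2 = 2.38 → q = 7.2×1.68×2.38 = 28.79 ft³/s
Panel 5-6: Δb = 4.4 ft, d̄ = (1.26+0.69)/2 = 0.975, v̄ = (1.98+1.70)/2 = 1.84 → q = 4.4×0.975×1.84 = 7.894 ft³/s
Q = Σ q = 187.0 ft³/s

187 ft³/s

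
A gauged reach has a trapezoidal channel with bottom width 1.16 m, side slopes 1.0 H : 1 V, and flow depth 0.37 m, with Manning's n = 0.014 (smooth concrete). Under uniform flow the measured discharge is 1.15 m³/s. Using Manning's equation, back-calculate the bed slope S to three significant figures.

A = (b + z·y)·y = (1.16 + 1.0×0.37)×0.37 = 0.5661 m²
P = b + 2y√(1+z²) = 1.16 + 2×0.37×√(1+1.0²) = 2.207 m
R = A/P = 0.5661/2.207 = 0.2566 m
S = (Q·n / (1·A·R^(2/3)))² = (1.15×0.014 / (1×0.5661×0.4038))² = 0.004962

0.00496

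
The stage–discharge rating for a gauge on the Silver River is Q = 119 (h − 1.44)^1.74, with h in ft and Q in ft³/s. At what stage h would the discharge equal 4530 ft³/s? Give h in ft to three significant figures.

9.54 ft

h − h₀ = (Q/C)^(1/b) = (4530/119)^(1/1.74) = 8.098 ft
h = 1.44 + 8.098 = 9.538 ft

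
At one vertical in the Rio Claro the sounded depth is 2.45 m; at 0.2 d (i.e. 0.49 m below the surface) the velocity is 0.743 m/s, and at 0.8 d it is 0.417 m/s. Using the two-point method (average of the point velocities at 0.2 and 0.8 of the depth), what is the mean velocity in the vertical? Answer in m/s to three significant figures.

v̄ = (0.743 + 0.417) / 2 = 0.5800 m/s

0.580 m/s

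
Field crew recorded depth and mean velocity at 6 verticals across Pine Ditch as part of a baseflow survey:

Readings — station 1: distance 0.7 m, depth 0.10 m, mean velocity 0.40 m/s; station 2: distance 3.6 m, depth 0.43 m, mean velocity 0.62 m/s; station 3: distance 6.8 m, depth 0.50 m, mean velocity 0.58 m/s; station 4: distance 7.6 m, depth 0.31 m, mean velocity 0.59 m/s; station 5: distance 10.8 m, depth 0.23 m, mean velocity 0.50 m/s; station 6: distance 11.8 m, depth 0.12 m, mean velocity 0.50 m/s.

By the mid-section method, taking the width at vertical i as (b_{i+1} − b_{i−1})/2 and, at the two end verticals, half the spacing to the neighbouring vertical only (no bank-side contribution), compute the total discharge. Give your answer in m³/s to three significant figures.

2.09 m³/s

w_1 = (3.6 − 0.7)/2 = 1.45 m; q_1 = 0.40 × 0.10 × 1.45 = 0.05800 m³/s
w_2 = (6.8 − 0.7)/2 = 3.05 m; q_2 = 0.62 × 0.43 × 3.05 = 0.8131 m³/s
w_3 = (7.6 − 3.6)/2 = 2 m; q_3 = 0.58 × 0.50 × 2 = 0.5800 m³/s
w_4 = (10.8 − 6.8)/2 = 2 m; q_4 = 0.59 × 0.31 × 2 = 0.3658 m³/s
w_5 = (11.8 − 7.6)/2 = 2.1 m; q_5 = 0.50 × 0.23 × 2.1 = 0.2415 m³/s
w_6 = (11.8 − 10.8)/2 = 0.5 m; q_6 = 0.50 × 0.12 × 0.5 = 0.03000 m³/s
Q = Σ qᵢ = 2.088 m³/s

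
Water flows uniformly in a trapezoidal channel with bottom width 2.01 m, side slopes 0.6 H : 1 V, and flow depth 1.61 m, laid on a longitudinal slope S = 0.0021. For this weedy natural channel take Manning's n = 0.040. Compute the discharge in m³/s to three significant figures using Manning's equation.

4.85 m³/s

A = (b + z·y)·y = (2.01 + 0.6×1.61)×1.61 = 4.791 m²
P = b + 2y√(1+z²) = 2.01 + 2×1.61×√(1+0.6²) = 5.765 m
R = A/P = 4.791/5.765 = 0.8311 m
Q = (1/n)·A·R^(2/3)·S^(1/2) = (1/0.040) × 4.791 × 0.8311^(2/3) × 0.0021^(1/2) = 4.852 m³/s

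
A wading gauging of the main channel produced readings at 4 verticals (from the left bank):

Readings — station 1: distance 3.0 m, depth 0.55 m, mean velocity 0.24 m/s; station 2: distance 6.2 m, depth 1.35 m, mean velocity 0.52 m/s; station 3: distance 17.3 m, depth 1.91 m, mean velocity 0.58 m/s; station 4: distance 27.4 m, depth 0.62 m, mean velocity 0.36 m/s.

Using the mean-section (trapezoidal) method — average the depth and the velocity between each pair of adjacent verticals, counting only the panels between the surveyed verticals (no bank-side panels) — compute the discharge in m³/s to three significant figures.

Panel 1-2: Δb = 3.2 m, d̄ = (0.55+1.35)/2 = 0.95, v̄ = (0.24+0.52)/2 = 0.38 → q = 3.2×0.95×0.38 = 1.155 m³/s
Panel 2-3: Δb = 11.1 m, d̄ = (1.35+1.91)/2 = 1.63, v̄ = (0.52+0.58)/2 = 0.55 → q = 11.1×1.63×0.55 = 9.951 m³/s
Panel 3-4: Δb = 10.1 m, d̄ = (1.91+0.62)/2 = 1.265, v̄ = (0.58+0.36)/2 = 0.47 → q = 10.1×1.265×0.47 = 6.005 m³/s
Q = Σ q = 17.11 m³/s

17.1 m³/s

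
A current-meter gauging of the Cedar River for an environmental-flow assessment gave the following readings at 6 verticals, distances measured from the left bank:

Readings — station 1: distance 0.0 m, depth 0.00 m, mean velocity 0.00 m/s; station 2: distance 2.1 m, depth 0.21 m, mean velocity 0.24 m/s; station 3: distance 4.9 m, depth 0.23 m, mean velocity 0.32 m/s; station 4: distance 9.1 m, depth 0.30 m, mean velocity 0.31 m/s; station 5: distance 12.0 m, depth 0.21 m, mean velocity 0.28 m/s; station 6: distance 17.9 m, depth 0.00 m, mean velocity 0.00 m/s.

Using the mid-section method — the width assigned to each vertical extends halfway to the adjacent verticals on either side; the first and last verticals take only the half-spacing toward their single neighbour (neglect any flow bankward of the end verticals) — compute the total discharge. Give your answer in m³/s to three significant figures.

0.970 m³/s

w_2 = (4.9 − 0.0)/2 = 2.45 m; q_2 = 0.24 × 0.21 × 2.45 = 0.1235 m³/s
w_3 = (9.1 − 2.1)/2 = 3.5 m; q_3 = 0.32 × 0.23 × 3.5 = 0.2576 m³/s
w_4 = (12.0 − 4.9)/2 = 3.55 m; q_4 = 0.31 × 0.30 × 3.55 = 0.3302 m³/s
w_5 = (17.9 − 9.1)/2 = 4.4 m; q_5 = 0.28 × 0.21 × 4.4 = 0.2587 m³/s
Stations 1, 6 contribute zero (depth or velocity is 0).
Q = Σ qᵢ = 0.9700 m³/s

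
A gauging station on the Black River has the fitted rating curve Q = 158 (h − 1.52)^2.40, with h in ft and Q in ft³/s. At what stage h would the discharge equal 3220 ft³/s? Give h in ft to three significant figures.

5.03 ft

h − h₀ = (Q/C)^(1/b) = (3220/158)^(1/2.40) = 3.512 ft
h = 1.52 + 3.512 = 5.032 ft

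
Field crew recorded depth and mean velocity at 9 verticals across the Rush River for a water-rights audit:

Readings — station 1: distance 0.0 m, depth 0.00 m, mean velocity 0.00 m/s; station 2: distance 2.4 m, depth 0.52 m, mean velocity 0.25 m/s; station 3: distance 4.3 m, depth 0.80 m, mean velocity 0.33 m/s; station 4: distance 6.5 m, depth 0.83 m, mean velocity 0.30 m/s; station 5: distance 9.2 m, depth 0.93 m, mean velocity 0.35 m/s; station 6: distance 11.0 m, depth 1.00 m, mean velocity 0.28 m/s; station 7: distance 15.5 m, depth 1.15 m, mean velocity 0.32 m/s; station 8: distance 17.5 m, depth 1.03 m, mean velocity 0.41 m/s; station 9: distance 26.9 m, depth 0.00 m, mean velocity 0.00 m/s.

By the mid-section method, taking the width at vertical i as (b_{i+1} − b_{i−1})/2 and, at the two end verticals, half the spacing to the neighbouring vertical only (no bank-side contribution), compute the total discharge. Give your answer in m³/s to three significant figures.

6.65 m³/s

w_2 = (4.3 − 0.0)/2 = 2.15 m; q_2 = 0.25 × 0.52 × 2.15 = 0.2795 m³/s
w_3 = (6.5 − 2.4)/2 = 2.05 m; q_3 = 0.33 × 0.80 × 2.05 = 0.5412 m³/s
w_4 = (9.2 − 4.3)/2 = 2.45 m; q_4 = 0.30 × 0.83 × 2.45 = 0.6101 m³/s
w_5 = (11.0 − 6.5)/2 = 2.25 m; q_5 = 0.35 × 0.93 × 2.25 = 0.7324 m³/s
w_6 = (15.5 − 9.2)/2 = 3.15 m; q_6 = 0.28 × 1.00 × 3.15 = 0.8820 m³/s
w_7 = (17.5 − 11.0)/2 = 3.25 m; q_7 = 0.32 × 1.15 × 3.25 = 1.196 m³/s
w_8 = (26.9 − 15.5)/2 = 5.7 m; q_8 = 0.41 × 1.03 × 5.7 = 2.407 m³/s
Stations 1, 9 contribute zero (depth or velocity is 0).
Q = Σ qᵢ = 6.648 m³/s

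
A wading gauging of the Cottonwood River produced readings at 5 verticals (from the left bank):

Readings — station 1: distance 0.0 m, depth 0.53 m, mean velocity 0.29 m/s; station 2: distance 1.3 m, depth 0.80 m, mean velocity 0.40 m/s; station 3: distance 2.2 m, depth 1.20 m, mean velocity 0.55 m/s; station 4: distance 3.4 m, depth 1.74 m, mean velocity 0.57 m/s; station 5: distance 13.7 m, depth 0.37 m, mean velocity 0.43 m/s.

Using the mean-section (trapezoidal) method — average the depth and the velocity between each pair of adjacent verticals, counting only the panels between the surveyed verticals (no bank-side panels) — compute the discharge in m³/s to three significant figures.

Panel 1-2: Δb = 1.3 m, d̄ = (0.53+0.80)/2 = 0.665, v̄ = (0.29+0.40)/2 = 0.345 → q = 1.3×0.665×0.345 = 0.2983 m³/s
Panel 2-3: Δb = 0.9 m, d̄ = (0.80+1.20)/2 = 1, v̄ = (0.40+0.55)/2 = 0.475 → q = 0.9×1×0.475 = 0.4275 m³/s
Panel 3-4: Δb = 1.2 m, d̄ = (1.20+1.74)/2 = 1.47, v̄ = (0.55+0.57)/2 = 0.56 → q = 1.2×1.47×0.56 = 0.9878 m³/s
Panel 4-5: Δb = 10.3 m, d̄ = (1.74+0.37)/2 = 1.055, v̄ = (0.57+0.43)/2 = 0.5 → q = 10.3×1.055×0.5 = 5.433 m³/s
Q = Σ q = 7.147 m³/s

7.15 m³/s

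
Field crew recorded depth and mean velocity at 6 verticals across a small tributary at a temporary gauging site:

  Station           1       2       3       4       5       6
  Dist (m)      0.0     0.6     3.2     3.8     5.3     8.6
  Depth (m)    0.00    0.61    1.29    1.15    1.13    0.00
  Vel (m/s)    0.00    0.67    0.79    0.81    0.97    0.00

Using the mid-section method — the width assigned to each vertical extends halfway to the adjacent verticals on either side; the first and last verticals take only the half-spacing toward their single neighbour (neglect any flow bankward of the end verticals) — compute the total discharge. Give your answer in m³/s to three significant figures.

w_2 = (3.2 − 0.0)/2 = 1.6 m; q_2 = 0.67 × 0.61 × 1.6 = 0.6539 m³/s
w_3 = (3.8 − 0.6)/2 = 1.6 m; q_3 = 0.79 × 1.29 × 1.6 = 1.631 m³/s
w_4 = (5.3 − 3.2)/2 = 1.05 m; q_4 = 0.81 × 1.15 × 1.05 = 0.9781 m³/s
w_5 = (8.6 − 3.8)/2 = 2.4 m; q_5 = 0.97 × 1.13 × 2.4 = 2.631 m³/s
Stations 1, 6 contribute zero (depth or velocity is 0).
Q = Σ qᵢ = 5.893 m³/s

5.89 m³/s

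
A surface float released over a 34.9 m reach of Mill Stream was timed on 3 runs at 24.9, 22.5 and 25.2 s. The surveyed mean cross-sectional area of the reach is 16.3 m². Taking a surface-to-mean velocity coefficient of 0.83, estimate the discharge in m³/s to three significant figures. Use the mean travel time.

19.5 m³/s

t̄ = (24.9 + 22.5 + 25.2) / 3 = 24.2 s
v_surface = L / t̄ = 34.9 / 24.2 = 1.442 m/s
v_mean = 0.83 × 1.442 = 1.197 m/s
Q = A × v_mean = 16.3 × 1.197 = 19.51 m³/s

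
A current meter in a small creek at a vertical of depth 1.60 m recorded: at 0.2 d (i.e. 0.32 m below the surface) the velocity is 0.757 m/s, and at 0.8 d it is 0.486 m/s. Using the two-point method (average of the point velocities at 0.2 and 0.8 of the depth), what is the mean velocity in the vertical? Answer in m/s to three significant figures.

0.622 m/s

v̄ = (0.757 + 0.486) / 2 = 0.6215 m/s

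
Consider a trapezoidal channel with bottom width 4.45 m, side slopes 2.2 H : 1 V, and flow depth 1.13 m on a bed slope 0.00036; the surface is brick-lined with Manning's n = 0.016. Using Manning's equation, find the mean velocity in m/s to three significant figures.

1.01 m/s

A = (b + z·y)·y = (4.45 + 2.2×1.13)×1.13 = 7.838 m²
P = b + 2y√(1+z²) = 4.45 + 2×1.13×√(1+2.2²) = 9.912 m
R = A/P = 7.838/9.912 = 0.7908 m
Q = (1/n)·A·R^(2/3)·S^(1/2) = (1/0.016) × 7.838 × 0.7908^(2/3) × 0.00036^(1/2) = 7.948 m³/s
V = Q/A = 7.948/7.838 = 1.014 m/s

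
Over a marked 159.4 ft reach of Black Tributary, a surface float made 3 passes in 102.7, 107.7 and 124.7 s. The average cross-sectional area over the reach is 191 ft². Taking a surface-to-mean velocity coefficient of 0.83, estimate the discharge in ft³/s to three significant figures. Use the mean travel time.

226 ft³/s

t̄ = (102.7 + 107.7 + 124.7) / 3 = 111.7 s
v_surface = L / t̄ = 159.4 / 111.7 = 1.427 ft/s
v_mean = 0.83 × 1.427 = 1.184 ft/s
Q = A × v_mean = 191 × 1.184 = 226.2 ft³/s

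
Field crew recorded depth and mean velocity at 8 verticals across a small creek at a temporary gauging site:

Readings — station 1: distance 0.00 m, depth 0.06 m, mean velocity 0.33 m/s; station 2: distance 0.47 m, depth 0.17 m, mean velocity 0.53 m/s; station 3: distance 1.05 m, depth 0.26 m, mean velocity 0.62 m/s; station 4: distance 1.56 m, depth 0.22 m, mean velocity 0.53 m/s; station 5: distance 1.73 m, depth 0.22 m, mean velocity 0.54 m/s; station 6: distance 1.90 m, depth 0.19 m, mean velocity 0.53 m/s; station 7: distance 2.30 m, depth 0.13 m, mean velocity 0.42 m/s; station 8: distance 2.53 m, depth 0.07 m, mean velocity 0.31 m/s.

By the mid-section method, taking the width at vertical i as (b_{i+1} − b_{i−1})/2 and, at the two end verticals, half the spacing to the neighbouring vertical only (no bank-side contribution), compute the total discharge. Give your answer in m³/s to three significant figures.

w_1 = (0.47 − 0.00)/2 = 0.235 m; q_1 = 0.33 × 0.06 × 0.235 = 0.004653 m³/s
w_2 = (1.05 − 0.00)/2 = 0.525 m; q_2 = 0.53 × 0.17 × 0.525 = 0.04730 m³/s
w_3 = (1.56 − 0.47)/2 = 0.545 m; q_3 = 0.62 × 0.26 × 0.545 = 0.08785 m³/s
w_4 = (1.73 − 1.05)/2 = 0.34 m; q_4 = 0.53 × 0.22 × 0.34 = 0.03964 m³/s
w_5 = (1.90 − 1.56)/2 = 0.17 m; q_5 = 0.54 × 0.22 × 0.17 = 0.02020 m³/s
w_6 = (2.30 − 1.73)/2 = 0.285 m; q_6 = 0.53 × 0.19 × 0.285 = 0.02870 m³/s
w_7 = (2.53 − 1.90)/2 = 0.315 m; q_7 = 0.42 × 0.13 × 0.315 = 0.01720 m³/s
w_8 = (2.53 − 2.30)/2 = 0.115 m; q_8 = 0.31 × 0.07 × 0.115 = 0.002496 m³/s
Q = Σ qᵢ = 0.2480 m³/s

0.248 m³/s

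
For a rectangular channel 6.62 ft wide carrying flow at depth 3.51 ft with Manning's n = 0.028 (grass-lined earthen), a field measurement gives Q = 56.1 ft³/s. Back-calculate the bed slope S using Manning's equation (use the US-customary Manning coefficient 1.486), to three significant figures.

A = b·y = 6.62 × 3.51 = 23.24 ft²
P = b + 2y = 6.62 + 2×3.51 = 13.64 ft
R = A/P = 23.24/13.64 = 1.704 ft
S = (Q·n / (1.486·A·R^(2/3)))² = (56.1×0.028 / (1.486×23.24×1.426))² = 0.001017

0.00102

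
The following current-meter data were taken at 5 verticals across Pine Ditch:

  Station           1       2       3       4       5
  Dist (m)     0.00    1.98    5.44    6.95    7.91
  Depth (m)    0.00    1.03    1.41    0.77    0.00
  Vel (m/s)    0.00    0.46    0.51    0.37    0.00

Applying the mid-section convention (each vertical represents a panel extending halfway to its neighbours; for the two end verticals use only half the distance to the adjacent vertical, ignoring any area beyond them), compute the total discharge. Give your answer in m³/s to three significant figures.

w_2 = (5.44 − 0.00)/2 = 2.72 m; q_2 = 0.46 × 1.03 × 2.72 = 1.289 m³/s
w_3 = (6.95 − 1.98)/2 = 2.485 m; q_3 = 0.51 × 1.41 × 2.485 = 1.787 m³/s
w_4 = (7.91 − 5.44)/2 = 1.235 m; q_4 = 0.37 × 0.77 × 1.235 = 0.3519 m³/s
Stations 1, 5 contribute zero (depth or velocity is 0).
Q = Σ qᵢ = 3.428 m³/s

3.43 m³/s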